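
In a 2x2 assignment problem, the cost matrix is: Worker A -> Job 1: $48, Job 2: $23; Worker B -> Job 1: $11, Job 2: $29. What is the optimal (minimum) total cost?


Option 1: A->1 + B->2 = $48 + $29 = $77
Option 2: A->2 + B->1 = $23 + $11 = $34
Min cost = min($77, $34) = $34

$34


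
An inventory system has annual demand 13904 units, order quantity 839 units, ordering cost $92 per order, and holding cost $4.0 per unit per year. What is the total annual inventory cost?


TC = 13904/839 * 92 + 839/2 * 4.0

$3202.63


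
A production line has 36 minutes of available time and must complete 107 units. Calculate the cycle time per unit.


Formula: CT = Available Time / Number of Units
CT = 36 min / 107 units
CT = 0.34 min/unit

0.34 min/unit


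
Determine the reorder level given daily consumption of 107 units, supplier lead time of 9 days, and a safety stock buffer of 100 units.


Formula: ROP = (Daily Demand * Lead Time) + Safety Stock
Demand during lead time = 107 * 9 = 963 units
ROP = 963 + 100 = 1063 units

1063 units


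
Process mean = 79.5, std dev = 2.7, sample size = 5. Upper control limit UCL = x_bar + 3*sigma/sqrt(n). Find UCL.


UCL = 79.5 + 3 * 2.7 / sqrt(5)

83.12


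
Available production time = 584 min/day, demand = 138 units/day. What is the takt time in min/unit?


Formula: Takt Time = Available Production Time / Customer Demand
Takt = 584 min/day / 138 units/day
Takt = 4.23 min/unit

4.23 min/unit


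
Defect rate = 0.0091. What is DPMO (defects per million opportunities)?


DPMO = defect_rate * 1000000 = 0.0091 * 1000000

9100


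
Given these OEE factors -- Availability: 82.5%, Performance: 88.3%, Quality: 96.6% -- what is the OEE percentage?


Formula: OEE = Availability * Performance * Quality / 10000
A * P = 82.5% * 88.3% / 100 = 72.85%
OEE = 72.85% * 96.6% / 100 = 70.4%

70.4%


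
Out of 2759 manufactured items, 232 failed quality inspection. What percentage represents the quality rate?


Formula: Quality Rate = Good Pieces / Total Pieces * 100
Good pieces = 2759 - 232 = 2527
QR = 2527 / 2759 * 100 = 91.6%

91.6%


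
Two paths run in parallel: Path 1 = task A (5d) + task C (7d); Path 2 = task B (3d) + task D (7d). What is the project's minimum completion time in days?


Path 1 = 5 + 7 = 12 days
Path 2 = 3 + 7 = 10 days
Duration = max(12, 10) = 12 days

12 days


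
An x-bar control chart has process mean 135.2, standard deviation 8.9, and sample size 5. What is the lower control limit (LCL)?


LCL = 135.2 - 3 * 8.9 / sqrt(5)

123.26


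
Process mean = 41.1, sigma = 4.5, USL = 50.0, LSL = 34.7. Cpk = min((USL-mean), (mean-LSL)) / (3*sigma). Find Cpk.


Cpu = (50.0 - 41.1) / (3 * 4.5) = 0.66
Cpl = (41.1 - 34.7) / (3 * 4.5) = 0.47
Cpk = min(0.66, 0.47) = 0.47

0.47


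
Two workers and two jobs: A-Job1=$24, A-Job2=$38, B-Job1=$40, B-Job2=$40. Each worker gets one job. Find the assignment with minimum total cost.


Option 1: A->1 + B->2 = $24 + $40 = $64
Option 2: A->2 + B->1 = $38 + $40 = $78
Min cost = min($64, $78) = $64

$64


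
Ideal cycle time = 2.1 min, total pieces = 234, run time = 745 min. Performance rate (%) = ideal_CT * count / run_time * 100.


Formula: Performance = (Ideal CT * Total Count) / Run Time * 100
Ideal output time = 2.1 * 234 = 491.4 min
Performance = 491.4 / 745 * 100 = 66.0%

66.0%


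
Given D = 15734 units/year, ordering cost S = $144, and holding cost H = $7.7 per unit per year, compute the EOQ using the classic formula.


Formula: EOQ = sqrt(2 * D * S / H)
Numerator: 2 * 15734 * 144 = 4531392
2DS/H = 4531392 / 7.7 = 588492.5
EOQ = sqrt(588492.5) = 767.1 units

767.1 units


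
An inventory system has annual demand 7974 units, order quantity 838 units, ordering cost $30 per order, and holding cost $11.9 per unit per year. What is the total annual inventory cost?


TC = 7974/838 * 30 + 838/2 * 11.9

$5271.57


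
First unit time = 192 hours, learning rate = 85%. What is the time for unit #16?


Formula: T_n = T_1 * (learning_rate)^(log2(n)) where learning_rate = rate/100
Doublings = log2(16) = 4
T_n = 192 * 0.85^4
T_n = 192 * 0.522 = 100.2 hours

100.2 hours


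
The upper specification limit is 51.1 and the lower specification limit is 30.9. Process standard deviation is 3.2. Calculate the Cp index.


Cp = (51.1 - 30.9) / (6 * 3.2)

1.05


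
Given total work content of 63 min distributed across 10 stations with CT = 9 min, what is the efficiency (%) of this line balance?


Formula: Efficiency = Sum of Task Times / (N_stations * CT) * 100
Total station capacity = 10 stations * 9 min = 90 min
Efficiency = 63 / 90 * 100 = 70.0%

70.0%


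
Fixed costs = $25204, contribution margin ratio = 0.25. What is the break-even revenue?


Formula: BER = Fixed Costs / Contribution Margin Ratio
BER = $25204 / 0.25
BER = $100816.00 (to the nearest cent)

$100816.00


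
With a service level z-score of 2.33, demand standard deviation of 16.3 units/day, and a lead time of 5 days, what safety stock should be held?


Formula: SS = z * sigma_d * sqrt(LT)
sqrt(LT) = sqrt(5) = 2.2361
SS = 2.33 * 16.3 * 2.2361
SS = 84.9 units

84.9 units


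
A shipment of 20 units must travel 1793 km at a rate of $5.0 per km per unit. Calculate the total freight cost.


TC = dist * cost * units = 1793 * 5.0 * 20 = $179300.00

$179300.00


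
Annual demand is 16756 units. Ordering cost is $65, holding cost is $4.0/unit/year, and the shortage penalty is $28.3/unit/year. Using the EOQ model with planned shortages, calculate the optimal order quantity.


Formula: EOQ* = sqrt(2DS/H) * sqrt((H+P)/P)
Base EOQ = sqrt(2*16756*65/4.0) = 737.95 units
Correction = sqrt((4.0+28.3)/28.3) = 1.06834
EOQ* = 737.95 * 1.06834 = 788.4 units

788.4 units


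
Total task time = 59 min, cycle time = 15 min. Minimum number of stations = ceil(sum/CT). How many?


Formula: N_min = ceil(Sum of Task Times / Cycle Time)
N_min = ceil(59 min / 15 min) = ceil(3.9333)
N_min = 4 stations

4


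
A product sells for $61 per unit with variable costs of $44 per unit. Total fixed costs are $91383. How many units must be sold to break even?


Formula: BEQ = Fixed Costs / (Price - Variable Cost)
Contribution margin = $61 - $44 = $17/unit
BEQ = ceil($91383 / $17/unit) = ceil(5375.47) = 5376 units

5376 units


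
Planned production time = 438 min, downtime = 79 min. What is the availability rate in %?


Formula: Availability = (Planned Time - Downtime) / Planned Time * 100
Uptime = 438 - 79 = 359 min
Availability = 359 / 438 * 100 = 82.0%

82.0%


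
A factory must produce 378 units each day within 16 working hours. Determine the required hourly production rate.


Formula: Production Rate = Daily Demand / Available Hours
Rate = 378 units/day / 16 hours/day
Rate = 23.6 units/hour

23.6 units/hour


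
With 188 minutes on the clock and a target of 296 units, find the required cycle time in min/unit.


Formula: CT = Available Time / Number of Units
CT = 188 min / 296 units
CT = 0.64 min/unit

0.64 min/unit


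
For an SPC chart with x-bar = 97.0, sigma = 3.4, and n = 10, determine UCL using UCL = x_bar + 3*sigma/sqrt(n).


UCL = 97.0 + 3 * 3.4 / sqrt(10)

100.23


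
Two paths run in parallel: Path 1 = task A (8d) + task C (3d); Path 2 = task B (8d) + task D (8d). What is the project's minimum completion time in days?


Path 1 = 8 + 3 = 11 days
Path 2 = 8 + 8 = 16 days
Duration = max(11, 16) = 16 days

16 days


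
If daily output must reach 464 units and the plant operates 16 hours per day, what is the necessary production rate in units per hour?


Formula: Production Rate = Daily Demand / Available Hours
Rate = 464 units/day / 16 hours/day
Rate = 29.0 units/hour

29.0 units/hour


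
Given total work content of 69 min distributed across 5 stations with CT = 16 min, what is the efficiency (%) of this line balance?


Formula: Efficiency = Sum of Task Times / (N_stations * CT) * 100
Total station capacity = 5 stations * 16 min = 80 min
Efficiency = 69 / 80 * 100 = 86.3%

86.3%


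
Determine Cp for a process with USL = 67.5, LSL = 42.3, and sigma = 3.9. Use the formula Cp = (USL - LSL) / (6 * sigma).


Cp = (67.5 - 42.3) / (6 * 3.9)

1.08


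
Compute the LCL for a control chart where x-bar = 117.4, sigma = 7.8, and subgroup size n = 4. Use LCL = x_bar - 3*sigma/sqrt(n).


LCL = 117.4 - 3 * 7.8 / sqrt(4)

105.7


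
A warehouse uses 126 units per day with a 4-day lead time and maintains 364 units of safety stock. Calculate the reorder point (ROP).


Formula: ROP = (Daily Demand * Lead Time) + Safety Stock
Demand during lead time = 126 * 4 = 504 units
ROP = 504 + 364 = 868 units

868 units


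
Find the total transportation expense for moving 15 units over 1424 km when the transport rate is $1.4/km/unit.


TC = dist * cost * units = 1424 * 1.4 * 15 = $29904.00

$29904.00


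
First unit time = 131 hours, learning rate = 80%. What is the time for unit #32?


Formula: T_n = T_1 * (learning_rate)^(log2(n)) where learning_rate = rate/100
Doublings = log2(32) = 5
T_n = 131 * 0.8^5
T_n = 131 * 0.3277 = 42.9 hours

42.9 hours


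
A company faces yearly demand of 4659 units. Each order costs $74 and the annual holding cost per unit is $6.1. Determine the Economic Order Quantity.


Formula: EOQ = sqrt(2 * D * S / H)
Numerator: 2 * 4659 * 74 = 689532
2DS/H = 689532 / 6.1 = 113038.0
EOQ = sqrt(113038.0) = 336.2 units

336.2 units


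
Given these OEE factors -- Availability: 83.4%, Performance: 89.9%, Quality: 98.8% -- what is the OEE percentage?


Formula: OEE = Availability * Performance * Quality / 10000
A * P = 83.4% * 89.9% / 100 = 74.98%
OEE = 74.98% * 98.8% / 100 = 74.1%

74.1%


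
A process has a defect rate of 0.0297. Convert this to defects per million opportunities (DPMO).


DPMO = defect_rate * 1000000 = 0.0297 * 1000000

29700


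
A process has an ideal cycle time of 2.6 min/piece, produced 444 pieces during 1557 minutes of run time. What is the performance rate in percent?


Formula: Performance = (Ideal CT * Total Count) / Run Time * 100
Ideal output time = 2.6 * 444 = 1154.4 min
Performance = 1154.4 / 1557 * 100 = 74.1%

74.1%


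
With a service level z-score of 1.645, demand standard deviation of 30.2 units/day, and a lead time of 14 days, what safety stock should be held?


Formula: SS = z * sigma_d * sqrt(LT)
sqrt(LT) = sqrt(14) = 3.7417
SS = 1.645 * 30.2 * 3.7417
SS = 185.9 units

185.9 units


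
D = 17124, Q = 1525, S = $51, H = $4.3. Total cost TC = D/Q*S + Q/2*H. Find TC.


TC = 17124/1525 * 51 + 1525/2 * 4.3

$3851.42


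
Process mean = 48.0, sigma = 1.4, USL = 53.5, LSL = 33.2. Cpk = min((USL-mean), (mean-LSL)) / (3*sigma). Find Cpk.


Cpu = (53.5 - 48.0) / (3 * 1.4) = 1.31
Cpl = (48.0 - 33.2) / (3 * 1.4) = 3.52
Cpk = min(1.31, 3.52) = 1.31

1.31


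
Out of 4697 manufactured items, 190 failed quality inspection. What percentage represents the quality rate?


Formula: Quality Rate = Good Pieces / Total Pieces * 100
Good pieces = 4697 - 190 = 4507
QR = 4507 / 4697 * 100 = 96.0%

96.0%


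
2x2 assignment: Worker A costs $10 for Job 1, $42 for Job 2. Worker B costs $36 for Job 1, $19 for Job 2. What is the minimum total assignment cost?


Option 1: A->1 + B->2 = $10 + $19 = $29
Option 2: A->2 + B->1 = $42 + $36 = $78
Min cost = min($29, $78) = $29

$29


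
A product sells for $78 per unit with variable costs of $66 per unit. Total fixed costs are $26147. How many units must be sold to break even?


Formula: BEQ = Fixed Costs / (Price - Variable Cost)
Contribution margin = $78 - $66 = $12/unit
BEQ = ceil($26147 / $12/unit) = ceil(2178.92) = 2179 units

2179 units


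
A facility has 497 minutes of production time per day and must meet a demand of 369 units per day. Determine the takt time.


Formula: Takt Time = Available Production Time / Customer Demand
Takt = 497 min/day / 369 units/day
Takt = 1.35 min/unit

1.35 min/unit


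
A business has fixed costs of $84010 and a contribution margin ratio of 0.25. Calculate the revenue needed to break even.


Formula: BER = Fixed Costs / Contribution Margin Ratio
BER = $84010 / 0.25
BER = $336040.00 (to the nearest cent)

$336040.00


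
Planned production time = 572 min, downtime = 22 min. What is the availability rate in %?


Formula: Availability = (Planned Time - Downtime) / Planned Time * 100
Uptime = 572 - 22 = 550 min
Availability = 550 / 572 * 100 = 96.2%

96.2%


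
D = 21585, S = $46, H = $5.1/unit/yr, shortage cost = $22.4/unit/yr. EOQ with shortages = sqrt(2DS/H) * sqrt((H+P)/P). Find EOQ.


Formula: EOQ* = sqrt(2DS/H) * sqrt((H+P)/P)
Base EOQ = sqrt(2*21585*46/5.1) = 624.0 units
Correction = sqrt((5.1+22.4)/22.4) = 1.10801
EOQ* = 624.0 * 1.10801 = 691.4 units

691.4 units


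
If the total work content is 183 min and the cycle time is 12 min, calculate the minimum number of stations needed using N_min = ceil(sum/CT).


Formula: N_min = ceil(Sum of Task Times / Cycle Time)
N_min = ceil(183 min / 12 min) = ceil(15.25)
N_min = 16 stations

16


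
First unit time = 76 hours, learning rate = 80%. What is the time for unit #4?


Formula: T_n = T_1 * (learning_rate)^(log2(n)) where learning_rate = rate/100
Doublings = log2(4) = 2
T_n = 76 * 0.8^2
T_n = 76 * 0.64 = 48.6 hours

48.6 hours


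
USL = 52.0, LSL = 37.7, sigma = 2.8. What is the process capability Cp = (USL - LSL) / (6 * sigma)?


Cp = (52.0 - 37.7) / (6 * 2.8)

0.85


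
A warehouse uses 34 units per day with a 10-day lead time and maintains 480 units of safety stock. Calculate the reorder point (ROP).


Formula: ROP = (Daily Demand * Lead Time) + Safety Stock
Demand during lead time = 34 * 10 = 340 units
ROP = 340 + 480 = 820 units

820 units


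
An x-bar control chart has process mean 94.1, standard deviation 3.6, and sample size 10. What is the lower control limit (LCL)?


LCL = 94.1 - 3 * 3.6 / sqrt(10)

90.68


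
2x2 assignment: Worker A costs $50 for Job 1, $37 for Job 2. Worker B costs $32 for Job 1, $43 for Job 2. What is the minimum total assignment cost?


Option 1: A->1 + B->2 = $50 + $43 = $93
Option 2: A->2 + B->1 = $37 + $32 = $69
Min cost = min($93, $69) = $69

$69


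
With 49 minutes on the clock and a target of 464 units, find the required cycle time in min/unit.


Formula: CT = Available Time / Number of Units
CT = 49 min / 464 units
CT = 0.11 min/unit

0.11 min/unit


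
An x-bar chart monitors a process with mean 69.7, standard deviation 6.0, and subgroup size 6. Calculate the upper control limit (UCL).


UCL = 69.7 + 3 * 6.0 / sqrt(6)

77.05


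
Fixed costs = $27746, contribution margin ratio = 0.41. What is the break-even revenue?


Formula: BER = Fixed Costs / Contribution Margin Ratio
BER = $27746 / 0.41
BER = $67673.17 (to the nearest cent)

$67673.17


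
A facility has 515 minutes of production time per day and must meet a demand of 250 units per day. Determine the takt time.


Formula: Takt Time = Available Production Time / Customer Demand
Takt = 515 min/day / 250 units/day
Takt = 2.06 min/unit

2.06 min/unit


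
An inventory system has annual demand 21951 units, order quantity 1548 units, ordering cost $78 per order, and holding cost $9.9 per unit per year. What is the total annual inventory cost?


TC = 21951/1548 * 78 + 1548/2 * 9.9

$8768.66


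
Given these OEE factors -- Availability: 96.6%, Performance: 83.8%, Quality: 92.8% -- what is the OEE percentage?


Formula: OEE = Availability * Performance * Quality / 10000
A * P = 96.6% * 83.8% / 100 = 80.95%
OEE = 80.95% * 92.8% / 100 = 75.1%

75.1%


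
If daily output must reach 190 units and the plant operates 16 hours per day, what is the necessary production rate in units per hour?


Formula: Production Rate = Daily Demand / Available Hours
Rate = 190 units/day / 16 hours/day
Rate = 11.9 units/hour

11.9 units/hour


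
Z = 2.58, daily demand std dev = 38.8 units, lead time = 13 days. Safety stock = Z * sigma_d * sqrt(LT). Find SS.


Formula: SS = z * sigma_d * sqrt(LT)
sqrt(LT) = sqrt(13) = 3.6056
SS = 2.58 * 38.8 * 3.6056
SS = 360.9 units

360.9 units


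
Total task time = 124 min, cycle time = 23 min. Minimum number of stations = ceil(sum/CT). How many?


Formula: N_min = ceil(Sum of Task Times / Cycle Time)
N_min = ceil(124 min / 23 min) = ceil(5.3913)
N_min = 6 stations

6


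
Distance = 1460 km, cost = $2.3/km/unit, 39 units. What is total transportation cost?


TC = dist * cost * units = 1460 * 2.3 * 39 = $130962.00

$130962.00


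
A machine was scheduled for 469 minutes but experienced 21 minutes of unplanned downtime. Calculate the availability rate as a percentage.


Formula: Availability = (Planned Time - Downtime) / Planned Time * 100
Uptime = 469 - 21 = 448 min
Availability = 448 / 469 * 100 = 95.5%

95.5%


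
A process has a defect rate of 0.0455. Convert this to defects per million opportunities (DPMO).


DPMO = defect_rate * 1000000 = 0.0455 * 1000000

45500


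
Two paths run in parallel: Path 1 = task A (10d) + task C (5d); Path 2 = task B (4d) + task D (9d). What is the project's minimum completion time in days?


Path 1 = 10 + 5 = 15 days
Path 2 = 4 + 9 = 13 days
Duration = max(15, 13) = 15 days

15 days


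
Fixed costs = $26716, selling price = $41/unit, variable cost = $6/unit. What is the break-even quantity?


Formula: BEQ = Fixed Costs / (Price - Variable Cost)
Contribution margin = $41 - $6 = $35/unit
BEQ = ceil($26716 / $35/unit) = ceil(763.31) = 764 units

764 units


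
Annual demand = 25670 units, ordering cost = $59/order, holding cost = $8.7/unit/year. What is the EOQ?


Formula: EOQ = sqrt(2 * D * S / H)
Numerator: 2 * 25670 * 59 = 3029060
2DS/H = 3029060 / 8.7 = 348167.8
EOQ = sqrt(348167.8) = 590.1 units

590.1 units


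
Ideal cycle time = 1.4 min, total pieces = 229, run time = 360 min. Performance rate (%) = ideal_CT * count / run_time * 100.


Formula: Performance = (Ideal CT * Total Count) / Run Time * 100
Ideal output time = 1.4 * 229 = 320.6 min
Performance = 320.6 / 360 * 100 = 89.1%

89.1%


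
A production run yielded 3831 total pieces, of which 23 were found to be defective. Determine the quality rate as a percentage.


Formula: Quality Rate = Good Pieces / Total Pieces * 100
Good pieces = 3831 - 23 = 3808
QR = 3808 / 3831 * 100 = 99.4%

99.4%


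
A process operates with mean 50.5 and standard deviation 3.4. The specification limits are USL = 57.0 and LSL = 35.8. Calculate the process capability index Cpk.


Cpu = (57.0 - 50.5) / (3 * 3.4) = 0.64
Cpl = (50.5 - 35.8) / (3 * 3.4) = 1.44
Cpk = min(0.64, 1.44) = 0.64

0.64


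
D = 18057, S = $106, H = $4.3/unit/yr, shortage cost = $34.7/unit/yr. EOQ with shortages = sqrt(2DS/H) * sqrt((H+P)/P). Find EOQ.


Formula: EOQ* = sqrt(2DS/H) * sqrt((H+P)/P)
Base EOQ = sqrt(2*18057*106/4.3) = 943.53 units
Correction = sqrt((4.3+34.7)/34.7) = 1.06015
EOQ* = 943.53 * 1.06015 = 1000.3 units

1000.3 units


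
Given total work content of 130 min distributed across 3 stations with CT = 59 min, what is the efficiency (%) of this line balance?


Formula: Efficiency = Sum of Task Times / (N_stations * CT) * 100
Total station capacity = 3 stations * 59 min = 177 min
Efficiency = 130 / 177 * 100 = 73.4%

73.4%


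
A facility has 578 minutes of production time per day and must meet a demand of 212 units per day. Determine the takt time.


Formula: Takt Time = Available Production Time / Customer Demand
Takt = 578 min/day / 212 units/day
Takt = 2.73 min/unit

2.73 min/unit


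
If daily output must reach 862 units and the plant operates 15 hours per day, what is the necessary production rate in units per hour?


Formula: Production Rate = Daily Demand / Available Hours
Rate = 862 units/day / 15 hours/day
Rate = 57.5 units/hour

57.5 units/hour


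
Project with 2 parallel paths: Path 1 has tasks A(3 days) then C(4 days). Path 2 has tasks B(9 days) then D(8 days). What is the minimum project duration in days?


Path 1 = 3 + 4 = 7 days
Path 2 = 9 + 8 = 17 days
Duration = max(7, 17) = 17 days

17 days


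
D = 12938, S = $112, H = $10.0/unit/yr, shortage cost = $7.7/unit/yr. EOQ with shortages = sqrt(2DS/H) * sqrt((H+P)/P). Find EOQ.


Formula: EOQ* = sqrt(2DS/H) * sqrt((H+P)/P)
Base EOQ = sqrt(2*12938*112/10.0) = 538.34 units
Correction = sqrt((10.0+7.7)/7.7) = 1.51615
EOQ* = 538.34 * 1.51615 = 816.2 units

816.2 units


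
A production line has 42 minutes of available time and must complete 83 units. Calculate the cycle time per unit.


Formula: CT = Available Time / Number of Units
CT = 42 min / 83 units
CT = 0.51 min/unit

0.51 min/unit


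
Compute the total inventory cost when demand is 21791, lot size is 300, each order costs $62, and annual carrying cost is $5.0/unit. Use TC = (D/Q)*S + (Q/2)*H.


TC = 21791/300 * 62 + 300/2 * 5.0

$5253.47


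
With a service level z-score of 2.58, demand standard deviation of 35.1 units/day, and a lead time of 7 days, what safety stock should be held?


Formula: SS = z * sigma_d * sqrt(LT)
sqrt(LT) = sqrt(7) = 2.6458
SS = 2.58 * 35.1 * 2.6458
SS = 239.6 units

239.6 units


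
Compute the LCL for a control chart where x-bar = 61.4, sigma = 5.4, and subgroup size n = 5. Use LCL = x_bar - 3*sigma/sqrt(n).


LCL = 61.4 - 3 * 5.4 / sqrt(5)

54.16


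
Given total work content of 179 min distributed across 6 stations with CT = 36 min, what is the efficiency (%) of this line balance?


Formula: Efficiency = Sum of Task Times / (N_stations * CT) * 100
Total station capacity = 6 stations * 36 min = 216 min
Efficiency = 179 / 216 * 100 = 82.9%

82.9%


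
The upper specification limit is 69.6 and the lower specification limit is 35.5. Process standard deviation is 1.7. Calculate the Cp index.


Cp = (69.6 - 35.5) / (6 * 1.7)

3.34


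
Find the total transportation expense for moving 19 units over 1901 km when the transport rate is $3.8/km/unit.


TC = dist * cost * units = 1901 * 3.8 * 19 = $137252.20

$137252.20


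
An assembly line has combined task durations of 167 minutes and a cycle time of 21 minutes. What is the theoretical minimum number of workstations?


Formula: N_min = ceil(Sum of Task Times / Cycle Time)
N_min = ceil(167 min / 21 min) = ceil(7.9524)
N_min = 8 stations

8


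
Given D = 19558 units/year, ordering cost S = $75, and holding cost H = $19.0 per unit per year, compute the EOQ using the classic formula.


Formula: EOQ = sqrt(2 * D * S / H)
Numerator: 2 * 19558 * 75 = 2933700
2DS/H = 2933700 / 19.0 = 154405.3
EOQ = sqrt(154405.3) = 392.9 units

392.9 units


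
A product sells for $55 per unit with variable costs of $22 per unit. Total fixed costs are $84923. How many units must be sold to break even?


Formula: BEQ = Fixed Costs / (Price - Variable Cost)
Contribution margin = $55 - $22 = $33/unit
BEQ = ceil($84923 / $33/unit) = ceil(2573.42) = 2574 units

2574 units


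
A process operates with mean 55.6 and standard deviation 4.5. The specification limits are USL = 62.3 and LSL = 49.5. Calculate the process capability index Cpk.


Cpu = (62.3 - 55.6) / (3 * 4.5) = 0.5
Cpl = (55.6 - 49.5) / (3 * 4.5) = 0.45
Cpk = min(0.5, 0.45) = 0.45

0.45


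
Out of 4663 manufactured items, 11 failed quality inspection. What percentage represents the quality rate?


Formula: Quality Rate = Good Pieces / Total Pieces * 100
Good pieces = 4663 - 11 = 4652
QR = 4652 / 4663 * 100 = 99.8%

99.8%


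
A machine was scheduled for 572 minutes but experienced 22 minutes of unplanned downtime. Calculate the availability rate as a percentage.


Formula: Availability = (Planned Time - Downtime) / Planned Time * 100
Uptime = 572 - 22 = 550 min
Availability = 550 / 572 * 100 = 96.2%

96.2%


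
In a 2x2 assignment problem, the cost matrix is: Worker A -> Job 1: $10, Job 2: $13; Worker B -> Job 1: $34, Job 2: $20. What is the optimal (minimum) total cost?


Option 1: A->1 + B->2 = $10 + $20 = $30
Option 2: A->2 + B->1 = $13 + $34 = $47
Min cost = min($30, $47) = $30

$30


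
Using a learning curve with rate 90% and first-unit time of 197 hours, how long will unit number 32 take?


Formula: T_n = T_1 * (learning_rate)^(log2(n)) where learning_rate = rate/100
Doublings = log2(32) = 5
T_n = 197 * 0.9^5
T_n = 197 * 0.5905 = 116.3 hours

116.3 hours


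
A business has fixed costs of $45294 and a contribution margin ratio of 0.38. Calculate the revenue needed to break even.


Formula: BER = Fixed Costs / Contribution Margin Ratio
BER = $45294 / 0.38
BER = $119194.74 (to the nearest cent)

$119194.74


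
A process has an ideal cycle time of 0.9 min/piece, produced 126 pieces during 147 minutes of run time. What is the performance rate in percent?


Formula: Performance = (Ideal CT * Total Count) / Run Time * 100
Ideal output time = 0.9 * 126 = 113.4 min
Performance = 113.4 / 147 * 100 = 77.1%

77.1%


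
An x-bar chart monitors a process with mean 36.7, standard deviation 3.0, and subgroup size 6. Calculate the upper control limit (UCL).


UCL = 36.7 + 3 * 3.0 / sqrt(6)

40.37


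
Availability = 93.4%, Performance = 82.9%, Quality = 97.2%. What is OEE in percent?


Formula: OEE = Availability * Performance * Quality / 10000
A * P = 93.4% * 82.9% / 100 = 77.43%
OEE = 77.43% * 97.2% / 100 = 75.3%

75.3%


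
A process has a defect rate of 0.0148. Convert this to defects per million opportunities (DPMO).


DPMO = defect_rate * 1000000 = 0.0148 * 1000000

14800


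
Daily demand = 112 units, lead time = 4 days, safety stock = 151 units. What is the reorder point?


Formula: ROP = (Daily Demand * Lead Time) + Safety Stock
Demand during lead time = 112 * 4 = 448 units
ROP = 448 + 151 = 599 units

599 units


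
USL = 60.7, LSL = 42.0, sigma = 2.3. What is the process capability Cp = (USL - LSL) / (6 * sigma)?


Cp = (60.7 - 42.0) / (6 * 2.3)

1.36


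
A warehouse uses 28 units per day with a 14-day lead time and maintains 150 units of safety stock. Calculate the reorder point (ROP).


Formula: ROP = (Daily Demand * Lead Time) + Safety Stock
Demand during lead time = 28 * 14 = 392 units
ROP = 392 + 150 = 542 units

542 units


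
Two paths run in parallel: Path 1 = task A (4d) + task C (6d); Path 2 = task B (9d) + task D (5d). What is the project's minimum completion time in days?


Path 1 = 4 + 6 = 10 days
Path 2 = 9 + 5 = 14 days
Duration = max(10, 14) = 14 days

14 days


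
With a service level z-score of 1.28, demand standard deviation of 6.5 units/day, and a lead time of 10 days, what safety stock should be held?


Formula: SS = z * sigma_d * sqrt(LT)
sqrt(LT) = sqrt(10) = 3.1623
SS = 1.28 * 6.5 * 3.1623
SS = 26.3 units

26.3 units


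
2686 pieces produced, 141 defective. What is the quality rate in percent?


Formula: Quality Rate = Good Pieces / Total Pieces * 100
Good pieces = 2686 - 141 = 2545
QR = 2545 / 2686 * 100 = 94.8%

94.8%


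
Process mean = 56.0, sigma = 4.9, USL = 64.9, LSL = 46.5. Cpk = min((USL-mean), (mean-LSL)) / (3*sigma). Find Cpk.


Cpu = (64.9 - 56.0) / (3 * 4.9) = 0.61
Cpl = (56.0 - 46.5) / (3 * 4.9) = 0.65
Cpk = min(0.61, 0.65) = 0.61

0.61


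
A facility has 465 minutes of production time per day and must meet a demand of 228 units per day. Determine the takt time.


Formula: Takt Time = Available Production Time / Customer Demand
Takt = 465 min/day / 228 units/day
Takt = 2.04 min/unit

2.04 min/unit


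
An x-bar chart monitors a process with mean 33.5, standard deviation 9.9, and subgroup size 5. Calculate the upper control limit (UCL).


UCL = 33.5 + 3 * 9.9 / sqrt(5)

46.78


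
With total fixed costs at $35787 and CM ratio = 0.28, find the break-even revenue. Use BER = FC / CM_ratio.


Formula: BER = Fixed Costs / Contribution Margin Ratio
BER = $35787 / 0.28
BER = $127810.71 (to the nearest cent)

$127810.71


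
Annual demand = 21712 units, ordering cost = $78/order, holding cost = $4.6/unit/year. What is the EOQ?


Formula: EOQ = sqrt(2 * D * S / H)
Numerator: 2 * 21712 * 78 = 3387072
2DS/H = 3387072 / 4.6 = 736320.0
EOQ = sqrt(736320.0) = 858.1 units

858.1 units


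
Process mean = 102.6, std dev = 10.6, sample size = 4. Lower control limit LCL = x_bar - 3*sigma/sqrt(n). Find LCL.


LCL = 102.6 - 3 * 10.6 / sqrt(4)

86.7


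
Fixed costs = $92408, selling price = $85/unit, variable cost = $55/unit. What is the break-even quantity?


Formula: BEQ = Fixed Costs / (Price - Variable Cost)
Contribution margin = $85 - $55 = $30/unit
BEQ = ceil($92408 / $30/unit) = ceil(3080.27) = 3081 units

3081 units


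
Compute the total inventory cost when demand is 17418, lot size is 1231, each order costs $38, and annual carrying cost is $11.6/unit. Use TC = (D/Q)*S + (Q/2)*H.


TC = 17418/1231 * 38 + 1231/2 * 11.6

$7677.48


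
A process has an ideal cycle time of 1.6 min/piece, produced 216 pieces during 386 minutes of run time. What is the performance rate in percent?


Formula: Performance = (Ideal CT * Total Count) / Run Time * 100
Ideal output time = 1.6 * 216 = 345.6 min
Performance = 345.6 / 386 * 100 = 89.5%

89.5%


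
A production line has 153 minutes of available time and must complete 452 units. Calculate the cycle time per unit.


Formula: CT = Available Time / Number of Units
CT = 153 min / 452 units
CT = 0.34 min/unit

0.34 min/unit


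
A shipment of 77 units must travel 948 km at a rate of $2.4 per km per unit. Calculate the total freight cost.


TC = dist * cost * units = 948 * 2.4 * 77 = $175190.40

$175190.40


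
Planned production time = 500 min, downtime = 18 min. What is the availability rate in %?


Formula: Availability = (Planned Time - Downtime) / Planned Time * 100
Uptime = 500 - 18 = 482 min
Availability = 482 / 500 * 100 = 96.4%

96.4%


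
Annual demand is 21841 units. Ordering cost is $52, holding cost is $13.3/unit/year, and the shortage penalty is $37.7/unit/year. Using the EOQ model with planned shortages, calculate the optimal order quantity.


Formula: EOQ* = sqrt(2DS/H) * sqrt((H+P)/P)
Base EOQ = sqrt(2*21841*52/13.3) = 413.26 units
Correction = sqrt((13.3+37.7)/37.7) = 1.16309
EOQ* = 413.26 * 1.16309 = 480.7 units

480.7 units


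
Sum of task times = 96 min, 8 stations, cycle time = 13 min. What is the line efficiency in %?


Formula: Efficiency = Sum of Task Times / (N_stations * CT) * 100
Total station capacity = 8 stations * 13 min = 104 min
Efficiency = 96 / 104 * 100 = 92.3%

92.3%


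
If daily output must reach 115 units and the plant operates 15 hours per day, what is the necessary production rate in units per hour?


Formula: Production Rate = Daily Demand / Available Hours
Rate = 115 units/day / 15 hours/day
Rate = 7.7 units/hour

7.7 units/hour


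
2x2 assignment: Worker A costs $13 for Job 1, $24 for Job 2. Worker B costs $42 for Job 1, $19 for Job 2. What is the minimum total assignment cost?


Option 1: A->1 + B->2 = $13 + $19 = $32
Option 2: A->2 + B->1 = $24 + $42 = $66
Min cost = min($32, $66) = $32

$32


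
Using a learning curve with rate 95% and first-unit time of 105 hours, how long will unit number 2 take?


Formula: T_n = T_1 * (learning_rate)^(log2(n)) where learning_rate = rate/100
Doublings = log2(2) = 1
T_n = 105 * 0.95^1
T_n = 105 * 0.95 = 99.8 hours

99.8 hours


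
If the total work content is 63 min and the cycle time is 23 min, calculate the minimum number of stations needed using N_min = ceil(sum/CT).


Formula: N_min = ceil(Sum of Task Times / Cycle Time)
N_min = ceil(63 min / 23 min) = ceil(2.7391)
N_min = 3 stations

3


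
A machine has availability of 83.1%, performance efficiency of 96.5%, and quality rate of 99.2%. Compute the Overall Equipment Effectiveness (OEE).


Formula: OEE = Availability * Performance * Quality / 10000
A * P = 83.1% * 96.5% / 100 = 80.19%
OEE = 80.19% * 99.2% / 100 = 79.5%

79.5%


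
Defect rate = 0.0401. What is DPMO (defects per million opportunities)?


DPMO = defect_rate * 1000000 = 0.0401 * 1000000

40100


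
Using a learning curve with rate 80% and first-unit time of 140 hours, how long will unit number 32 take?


Formula: T_n = T_1 * (learning_rate)^(log2(n)) where learning_rate = rate/100
Doublings = log2(32) = 5
T_n = 140 * 0.8^5
T_n = 140 * 0.3277 = 45.9 hours

45.9 hours


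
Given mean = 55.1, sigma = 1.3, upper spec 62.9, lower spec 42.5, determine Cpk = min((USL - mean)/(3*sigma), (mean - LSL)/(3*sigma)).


Cpu = (62.9 - 55.1) / (3 * 1.3) = 2.0
Cpl = (55.1 - 42.5) / (3 * 1.3) = 3.23
Cpk = min(2.0, 3.23) = 2.0

2.0


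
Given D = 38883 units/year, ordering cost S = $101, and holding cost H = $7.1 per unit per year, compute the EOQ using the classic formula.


Formula: EOQ = sqrt(2 * D * S / H)
Numerator: 2 * 38883 * 101 = 7854366
2DS/H = 7854366 / 7.1 = 1106248.7
EOQ = sqrt(1106248.7) = 1051.8 units

1051.8 units


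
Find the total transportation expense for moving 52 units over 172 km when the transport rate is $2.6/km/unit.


TC = dist * cost * units = 172 * 2.6 * 52 = $23254.40

$23254.40


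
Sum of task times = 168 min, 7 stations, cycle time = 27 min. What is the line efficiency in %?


Formula: Efficiency = Sum of Task Times / (N_stations * CT) * 100
Total station capacity = 7 stations * 27 min = 189 min
Efficiency = 168 / 189 * 100 = 88.9%

88.9%


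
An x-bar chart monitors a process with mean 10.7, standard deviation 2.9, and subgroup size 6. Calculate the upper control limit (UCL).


UCL = 10.7 + 3 * 2.9 / sqrt(6)

14.25


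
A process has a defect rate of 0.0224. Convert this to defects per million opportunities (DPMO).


DPMO = defect_rate * 1000000 = 0.0224 * 1000000

22400


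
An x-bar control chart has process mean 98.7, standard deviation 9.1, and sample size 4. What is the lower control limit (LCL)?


LCL = 98.7 - 3 * 9.1 / sqrt(4)

85.05


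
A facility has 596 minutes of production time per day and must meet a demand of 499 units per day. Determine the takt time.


Formula: Takt Time = Available Production Time / Customer Demand
Takt = 596 min/day / 499 units/day
Takt = 1.19 min/unit

1.19 min/unit


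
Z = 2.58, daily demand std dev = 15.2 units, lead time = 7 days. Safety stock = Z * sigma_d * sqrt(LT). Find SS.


Formula: SS = z * sigma_d * sqrt(LT)
sqrt(LT) = sqrt(7) = 2.6458
SS = 2.58 * 15.2 * 2.6458
SS = 103.8 units

103.8 units


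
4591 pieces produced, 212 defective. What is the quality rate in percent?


Formula: Quality Rate = Good Pieces / Total Pieces * 100
Good pieces = 4591 - 212 = 4379
QR = 4379 / 4591 * 100 = 95.4%

95.4%


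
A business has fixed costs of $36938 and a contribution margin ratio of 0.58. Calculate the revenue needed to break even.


Formula: BER = Fixed Costs / Contribution Margin Ratio
BER = $36938 / 0.58
BER = $63686.21 (to the nearest cent)

$63686.21


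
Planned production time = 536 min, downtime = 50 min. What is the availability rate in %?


Formula: Availability = (Planned Time - Downtime) / Planned Time * 100
Uptime = 536 - 50 = 486 min
Availability = 486 / 536 * 100 = 90.7%

90.7%


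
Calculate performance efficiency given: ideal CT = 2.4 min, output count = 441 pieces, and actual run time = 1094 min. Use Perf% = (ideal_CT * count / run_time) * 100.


Formula: Performance = (Ideal CT * Total Count) / Run Time * 100
Ideal output time = 2.4 * 441 = 1058.4 min
Performance = 1058.4 / 1094 * 100 = 96.7%

96.7%


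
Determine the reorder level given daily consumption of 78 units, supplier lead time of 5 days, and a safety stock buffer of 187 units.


Formula: ROP = (Daily Demand * Lead Time) + Safety Stock
Demand during lead time = 78 * 5 = 390 units
ROP = 390 + 187 = 577 units

577 units


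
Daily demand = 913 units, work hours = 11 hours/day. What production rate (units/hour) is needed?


Formula: Production Rate = Daily Demand / Available Hours
Rate = 913 units/day / 11 hours/day
Rate = 83.0 units/hour

83.0 units/hour


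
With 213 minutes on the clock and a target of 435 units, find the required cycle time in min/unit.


Formula: CT = Available Time / Number of Units
CT = 213 min / 435 units
CT = 0.49 min/unit

0.49 min/unit


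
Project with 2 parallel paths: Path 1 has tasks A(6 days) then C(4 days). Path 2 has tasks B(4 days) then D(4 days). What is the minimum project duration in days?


Path 1 = 6 + 4 = 10 days
Path 2 = 4 + 4 = 8 days
Duration = max(10, 8) = 10 days

10 days


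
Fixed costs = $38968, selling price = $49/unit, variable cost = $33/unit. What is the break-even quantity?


Formula: BEQ = Fixed Costs / (Price - Variable Cost)
Contribution margin = $49 - $33 = $16/unit
BEQ = ceil($38968 / $16/unit) = ceil(2435.5) = 2436 units

2436 units


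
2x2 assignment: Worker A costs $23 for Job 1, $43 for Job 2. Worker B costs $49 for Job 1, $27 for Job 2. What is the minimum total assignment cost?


Option 1: A->1 + B->2 = $23 + $27 = $50
Option 2: A->2 + B->1 = $43 + $49 = $92
Min cost = min($50, $92) = $50

$50


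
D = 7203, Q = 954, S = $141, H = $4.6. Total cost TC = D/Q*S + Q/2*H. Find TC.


TC = 7203/954 * 141 + 954/2 * 4.6

$3258.79


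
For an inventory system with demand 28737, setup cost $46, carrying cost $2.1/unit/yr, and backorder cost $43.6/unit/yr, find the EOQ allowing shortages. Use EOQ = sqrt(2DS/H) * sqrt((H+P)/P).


Formula: EOQ* = sqrt(2DS/H) * sqrt((H+P)/P)
Base EOQ = sqrt(2*28737*46/2.1) = 1122.03 units
Correction = sqrt((2.1+43.6)/43.6) = 1.0238
EOQ* = 1122.03 * 1.0238 = 1148.7 units

1148.7 units


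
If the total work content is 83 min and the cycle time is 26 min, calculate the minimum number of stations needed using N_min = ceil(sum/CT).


Formula: N_min = ceil(Sum of Task Times / Cycle Time)
N_min = ceil(83 min / 26 min) = ceil(3.1923)
N_min = 4 stations

4


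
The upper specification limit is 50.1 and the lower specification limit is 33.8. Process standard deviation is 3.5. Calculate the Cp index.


Cp = (50.1 - 33.8) / (6 * 3.5)

0.78


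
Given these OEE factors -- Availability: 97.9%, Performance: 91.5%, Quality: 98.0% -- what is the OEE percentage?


Formula: OEE = Availability * Performance * Quality / 10000
A * P = 97.9% * 91.5% / 100 = 89.58%
OEE = 89.58% * 98.0% / 100 = 87.8%

87.8%


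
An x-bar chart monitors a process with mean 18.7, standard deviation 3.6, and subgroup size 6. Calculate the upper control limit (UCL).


UCL = 18.7 + 3 * 3.6 / sqrt(6)

23.11


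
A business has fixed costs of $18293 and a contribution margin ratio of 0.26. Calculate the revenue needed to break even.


Formula: BER = Fixed Costs / Contribution Margin Ratio
BER = $18293 / 0.26
BER = $70357.69 (to the nearest cent)

$70357.69


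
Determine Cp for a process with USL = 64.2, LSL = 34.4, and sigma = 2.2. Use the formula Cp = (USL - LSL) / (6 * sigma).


Cp = (64.2 - 34.4) / (6 * 2.2)

2.26


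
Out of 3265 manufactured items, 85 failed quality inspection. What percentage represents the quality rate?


Formula: Quality Rate = Good Pieces / Total Pieces * 100
Good pieces = 3265 - 85 = 3180
QR = 3180 / 3265 * 100 = 97.4%

97.4%


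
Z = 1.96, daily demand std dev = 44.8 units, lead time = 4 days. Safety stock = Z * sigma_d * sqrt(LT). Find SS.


Formula: SS = z * sigma_d * sqrt(LT)
sqrt(LT) = sqrt(4) = 2.0
SS = 1.96 * 44.8 * 2.0
SS = 175.6 units

175.6 units


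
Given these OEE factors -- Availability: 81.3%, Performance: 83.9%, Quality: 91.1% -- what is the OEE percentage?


Formula: OEE = Availability * Performance * Quality / 10000
A * P = 81.3% * 83.9% / 100 = 68.21%
OEE = 68.21% * 91.1% / 100 = 62.1%

62.1%


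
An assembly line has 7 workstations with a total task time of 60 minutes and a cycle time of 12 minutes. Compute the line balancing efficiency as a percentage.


Formula: Efficiency = Sum of Task Times / (N_stations * CT) * 100
Total station capacity = 7 stations * 12 min = 84 min
Efficiency = 60 / 84 * 100 = 71.4%

71.4%
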